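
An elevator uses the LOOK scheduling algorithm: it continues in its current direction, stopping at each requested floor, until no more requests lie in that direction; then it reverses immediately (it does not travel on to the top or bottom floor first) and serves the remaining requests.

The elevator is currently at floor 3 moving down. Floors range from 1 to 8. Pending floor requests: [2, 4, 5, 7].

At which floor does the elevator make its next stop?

Current floor: 3, direction: down
Requests above: [4, 5, 7]
Requests below: [2]
Moving down and requests lie below → nearest below is max([2]) = 2

Answer: 2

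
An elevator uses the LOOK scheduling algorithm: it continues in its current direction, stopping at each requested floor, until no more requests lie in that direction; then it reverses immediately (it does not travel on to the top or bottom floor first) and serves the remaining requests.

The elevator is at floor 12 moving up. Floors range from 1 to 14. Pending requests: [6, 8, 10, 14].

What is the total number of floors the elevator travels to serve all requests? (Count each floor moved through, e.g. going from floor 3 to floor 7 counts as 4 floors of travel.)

Start at floor 12 moving up, LOOK stop order: [14, 10, 8, 6]
  12 → 14: |14-12| = 2, total = 2
  14 → 10: |10-14| = 4, total = 6
  10 → 8: |8-10| = 2, total = 8
  8 → 6: |6-8| = 2, total = 10

Answer: 10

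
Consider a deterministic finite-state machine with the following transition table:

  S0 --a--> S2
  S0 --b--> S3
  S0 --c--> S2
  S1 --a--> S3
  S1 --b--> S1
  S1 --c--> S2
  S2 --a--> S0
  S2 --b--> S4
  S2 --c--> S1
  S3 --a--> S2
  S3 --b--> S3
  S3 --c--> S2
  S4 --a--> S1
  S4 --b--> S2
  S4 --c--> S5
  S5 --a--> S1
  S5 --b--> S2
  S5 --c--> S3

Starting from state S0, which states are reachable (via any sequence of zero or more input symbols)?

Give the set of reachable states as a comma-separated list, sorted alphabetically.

BFS from S0:
  visit S0: S0--a-->S2 (new), S0--b-->S3 (new), S0--c-->S2 (seen)
  visit S2: S2--a-->S0 (seen), S2--b-->S4 (new), S2--c-->S1 (new)
  visit S3: S3--a-->S2 (seen), S3--b-->S3 (seen), S3--c-->S2 (seen)
  visit S4: S4--a-->S1 (seen), S4--b-->S2 (seen), S4--c-->S5 (new)
  visit S1: S1--a-->S3 (seen), S1--b-->S1 (seen), S1--c-->S2 (seen)
  visit S5: S5--a-->S1 (seen), S5--b-->S2 (seen), S5--c-->S3 (seen)

Answer: S0, S1, S2, S3, S4, S5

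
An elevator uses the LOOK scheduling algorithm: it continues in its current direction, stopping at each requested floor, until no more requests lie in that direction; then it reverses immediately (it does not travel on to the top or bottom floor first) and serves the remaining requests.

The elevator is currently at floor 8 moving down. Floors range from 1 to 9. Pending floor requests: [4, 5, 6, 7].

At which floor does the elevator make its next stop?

Answer: 7

Derivation:
Current floor: 8, direction: down
Requests above: []
Requests below: [4, 5, 6, 7]
Moving down and requests lie below → nearest below is max([4, 5, 6, 7]) = 7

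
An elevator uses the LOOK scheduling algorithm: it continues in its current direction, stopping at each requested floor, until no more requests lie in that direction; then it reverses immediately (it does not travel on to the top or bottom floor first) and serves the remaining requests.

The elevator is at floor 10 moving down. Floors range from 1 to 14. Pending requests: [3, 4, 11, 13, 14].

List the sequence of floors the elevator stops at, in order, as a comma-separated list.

Answer: 4, 3, 11, 13, 14

Derivation:
Current: 10, moving DOWN
Serve below first (descending): [4, 3]
Then reverse, serve above (ascending): [11, 13, 14]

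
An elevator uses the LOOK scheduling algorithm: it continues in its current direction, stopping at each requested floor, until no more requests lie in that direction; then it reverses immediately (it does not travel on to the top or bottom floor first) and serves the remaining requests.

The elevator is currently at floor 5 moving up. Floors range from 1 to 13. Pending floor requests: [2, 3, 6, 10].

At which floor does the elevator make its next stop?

Answer: 6

Derivation:
Current floor: 5, direction: up
Requests above: [6, 10]
Requests below: [2, 3]
Moving up and requests lie above → nearest above is min([6, 10]) = 6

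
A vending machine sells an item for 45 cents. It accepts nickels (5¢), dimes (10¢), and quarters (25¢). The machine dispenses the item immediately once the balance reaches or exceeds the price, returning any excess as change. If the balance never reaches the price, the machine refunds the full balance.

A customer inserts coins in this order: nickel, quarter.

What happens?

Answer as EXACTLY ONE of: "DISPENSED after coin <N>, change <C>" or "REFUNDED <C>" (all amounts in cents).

Answer: REFUNDED 30

Derivation:
Price: 45¢
Coin 1 (nickel, 5¢): balance = 5¢
Coin 2 (quarter, 25¢): balance = 30¢
All coins inserted, balance 30¢ < price 45¢ → REFUND 30¢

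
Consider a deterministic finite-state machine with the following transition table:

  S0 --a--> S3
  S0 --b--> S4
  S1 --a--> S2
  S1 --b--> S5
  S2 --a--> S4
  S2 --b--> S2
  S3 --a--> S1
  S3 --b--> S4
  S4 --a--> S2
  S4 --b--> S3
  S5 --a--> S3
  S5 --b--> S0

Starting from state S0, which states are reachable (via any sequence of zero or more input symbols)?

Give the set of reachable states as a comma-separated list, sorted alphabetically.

Answer: S0, S1, S2, S3, S4, S5

Derivation:
BFS from S0:
  visit S0: S0--a-->S3 (new), S0--b-->S4 (new)
  visit S3: S3--a-->S1 (new), S3--b-->S4 (seen)
  visit S4: S4--a-->S2 (new), S4--b-->S3 (seen)
  visit S1: S1--a-->S2 (seen), S1--b-->S5 (new)
  visit S2: S2--a-->S4 (seen), S2--b-->S2 (seen)
  visit S5: S5--a-->S3 (seen), S5--b-->S0 (seen)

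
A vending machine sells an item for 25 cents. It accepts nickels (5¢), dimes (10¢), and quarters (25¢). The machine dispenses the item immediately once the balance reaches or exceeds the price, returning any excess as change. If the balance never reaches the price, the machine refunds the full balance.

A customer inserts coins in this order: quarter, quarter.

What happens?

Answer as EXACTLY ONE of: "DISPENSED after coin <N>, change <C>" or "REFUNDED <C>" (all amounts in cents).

Price: 25¢
Coin 1 (quarter, 25¢): balance = 25¢
  → balance >= price → DISPENSE, change = 25 - 25 = 0¢

Answer: DISPENSED after coin 1, change 0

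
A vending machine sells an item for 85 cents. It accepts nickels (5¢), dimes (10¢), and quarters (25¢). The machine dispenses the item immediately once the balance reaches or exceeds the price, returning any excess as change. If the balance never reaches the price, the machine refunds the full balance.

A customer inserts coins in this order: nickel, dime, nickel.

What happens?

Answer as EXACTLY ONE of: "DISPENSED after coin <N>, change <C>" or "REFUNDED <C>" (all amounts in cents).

Answer: REFUNDED 20

Derivation:
Price: 85¢
Coin 1 (nickel, 5¢): balance = 5¢
Coin 2 (dime, 10¢): balance = 15¢
Coin 3 (nickel, 5¢): balance = 20¢
All coins inserted, balance 20¢ < price 85¢ → REFUND 20¢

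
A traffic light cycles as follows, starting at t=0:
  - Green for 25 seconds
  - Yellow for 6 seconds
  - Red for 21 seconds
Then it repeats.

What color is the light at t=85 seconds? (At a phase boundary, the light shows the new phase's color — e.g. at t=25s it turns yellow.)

Cycle length = 25 + 6 + 21 = 52s
t = 85, phase_t = 85 mod 52 = 33
33 >= 31 → RED

Answer: red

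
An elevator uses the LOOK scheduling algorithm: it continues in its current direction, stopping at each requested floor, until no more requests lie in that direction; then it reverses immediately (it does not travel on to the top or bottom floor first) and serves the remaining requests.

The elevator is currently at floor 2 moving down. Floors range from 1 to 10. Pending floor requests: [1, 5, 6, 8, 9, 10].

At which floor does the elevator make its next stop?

Current floor: 2, direction: down
Requests above: [5, 6, 8, 9, 10]
Requests below: [1]
Moving down and requests lie below → nearest below is max([1]) = 1

Answer: 1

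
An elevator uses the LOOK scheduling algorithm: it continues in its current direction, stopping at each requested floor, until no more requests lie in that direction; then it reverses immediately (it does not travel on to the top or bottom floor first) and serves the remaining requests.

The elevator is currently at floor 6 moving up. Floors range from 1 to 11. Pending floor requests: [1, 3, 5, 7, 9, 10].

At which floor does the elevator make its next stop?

Answer: 7

Derivation:
Current floor: 6, direction: up
Requests above: [7, 9, 10]
Requests below: [1, 3, 5]
Moving up and requests lie above → nearest above is min([7, 9, 10]) = 7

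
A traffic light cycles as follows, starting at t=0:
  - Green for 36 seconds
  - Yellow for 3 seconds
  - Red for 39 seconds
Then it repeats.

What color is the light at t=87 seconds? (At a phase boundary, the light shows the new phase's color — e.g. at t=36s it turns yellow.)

Answer: green

Derivation:
Cycle length = 36 + 3 + 39 = 78s
t = 87, phase_t = 87 mod 78 = 9
9 < 36 (green end) → GREEN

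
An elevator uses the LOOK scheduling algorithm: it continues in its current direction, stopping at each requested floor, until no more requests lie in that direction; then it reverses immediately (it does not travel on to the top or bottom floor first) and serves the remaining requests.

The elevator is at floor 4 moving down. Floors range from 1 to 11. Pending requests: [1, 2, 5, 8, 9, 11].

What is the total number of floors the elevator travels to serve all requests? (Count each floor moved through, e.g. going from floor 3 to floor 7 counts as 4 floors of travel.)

Answer: 13

Derivation:
Start at floor 4 moving down, LOOK stop order: [2, 1, 5, 8, 9, 11]
  4 → 2: |2-4| = 2, total = 2
  2 → 1: |1-2| = 1, total = 3
  1 → 5: |5-1| = 4, total = 7
  5 → 8: |8-5| = 3, total = 10
  8 → 9: |9-8| = 1, total = 11
  9 → 11: |11-9| = 2, total = 13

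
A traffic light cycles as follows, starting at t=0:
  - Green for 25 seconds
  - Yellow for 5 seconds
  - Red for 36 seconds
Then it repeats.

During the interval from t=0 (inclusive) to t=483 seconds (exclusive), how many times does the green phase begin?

Cycle = 25+5+36 = 66s
green phase starts at t = k*66 + 0 for k=0,1,2,...
Need k*66+0 < 483 → k < 7.318
k ∈ {0, ..., 7} → 8 starts

Answer: 8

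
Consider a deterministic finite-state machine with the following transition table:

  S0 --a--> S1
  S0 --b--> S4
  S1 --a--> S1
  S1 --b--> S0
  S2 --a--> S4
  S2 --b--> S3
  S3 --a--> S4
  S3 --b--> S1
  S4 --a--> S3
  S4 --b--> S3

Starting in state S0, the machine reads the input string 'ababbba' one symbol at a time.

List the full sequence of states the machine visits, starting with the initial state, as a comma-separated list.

Answer: S0, S1, S0, S1, S0, S4, S3, S4

Derivation:
Start: S0
  read 'a': S0 --a--> S1
  read 'b': S1 --b--> S0
  read 'a': S0 --a--> S1
  read 'b': S1 --b--> S0
  read 'b': S0 --b--> S4
  read 'b': S4 --b--> S3
  read 'a': S3 --a--> S4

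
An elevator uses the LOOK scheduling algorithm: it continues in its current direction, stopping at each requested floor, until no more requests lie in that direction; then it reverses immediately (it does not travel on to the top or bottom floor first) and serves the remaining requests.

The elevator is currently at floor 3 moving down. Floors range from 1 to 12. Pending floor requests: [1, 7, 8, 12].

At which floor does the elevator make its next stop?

Answer: 1

Derivation:
Current floor: 3, direction: down
Requests above: [7, 8, 12]
Requests below: [1]
Moving down and requests lie below → nearest below is max([1]) = 1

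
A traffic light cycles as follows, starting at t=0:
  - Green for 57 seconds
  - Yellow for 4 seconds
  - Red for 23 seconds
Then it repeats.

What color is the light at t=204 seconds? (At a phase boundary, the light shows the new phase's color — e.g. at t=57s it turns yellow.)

Cycle length = 57 + 4 + 23 = 84s
t = 204, phase_t = 204 mod 84 = 36
36 < 57 (green end) → GREEN

Answer: green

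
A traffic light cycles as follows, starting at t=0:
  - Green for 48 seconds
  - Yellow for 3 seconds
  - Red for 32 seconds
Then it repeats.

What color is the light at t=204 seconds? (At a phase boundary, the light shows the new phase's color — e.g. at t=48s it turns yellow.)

Answer: green

Derivation:
Cycle length = 48 + 3 + 32 = 83s
t = 204, phase_t = 204 mod 83 = 38
38 < 48 (green end) → GREEN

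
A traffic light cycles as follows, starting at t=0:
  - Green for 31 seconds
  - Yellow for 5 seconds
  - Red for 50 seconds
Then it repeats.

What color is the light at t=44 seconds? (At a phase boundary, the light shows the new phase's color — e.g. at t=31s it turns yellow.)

Answer: red

Derivation:
Cycle length = 31 + 5 + 50 = 86s
t = 44, phase_t = 44 mod 86 = 44
44 >= 36 → RED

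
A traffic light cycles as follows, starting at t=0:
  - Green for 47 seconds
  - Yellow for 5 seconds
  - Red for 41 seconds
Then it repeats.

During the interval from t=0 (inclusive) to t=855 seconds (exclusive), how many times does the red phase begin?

Answer: 9

Derivation:
Cycle = 47+5+41 = 93s
red phase starts at t = k*93 + 52 for k=0,1,2,...
Need k*93+52 < 855 → k < 8.634
k ∈ {0, ..., 8} → 9 starts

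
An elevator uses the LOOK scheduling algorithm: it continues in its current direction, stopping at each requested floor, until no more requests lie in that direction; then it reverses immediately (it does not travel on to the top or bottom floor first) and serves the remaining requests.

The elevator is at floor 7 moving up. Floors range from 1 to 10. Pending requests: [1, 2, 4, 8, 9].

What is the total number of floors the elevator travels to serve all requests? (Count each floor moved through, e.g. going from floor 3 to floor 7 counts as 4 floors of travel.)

Start at floor 7 moving up, LOOK stop order: [8, 9, 4, 2, 1]
  7 → 8: |8-7| = 1, total = 1
  8 → 9: |9-8| = 1, total = 2
  9 → 4: |4-9| = 5, total = 7
  4 → 2: |2-4| = 2, total = 9
  2 → 1: |1-2| = 1, total = 10

Answer: 10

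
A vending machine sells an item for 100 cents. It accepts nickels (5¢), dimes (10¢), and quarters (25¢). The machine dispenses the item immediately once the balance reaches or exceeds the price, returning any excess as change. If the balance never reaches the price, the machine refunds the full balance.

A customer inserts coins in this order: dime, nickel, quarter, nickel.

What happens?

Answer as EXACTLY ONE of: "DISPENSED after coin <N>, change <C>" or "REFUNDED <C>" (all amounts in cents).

Price: 100¢
Coin 1 (dime, 10¢): balance = 10¢
Coin 2 (nickel, 5¢): balance = 15¢
Coin 3 (quarter, 25¢): balance = 40¢
Coin 4 (nickel, 5¢): balance = 45¢
All coins inserted, balance 45¢ < price 100¢ → REFUND 45¢

Answer: REFUNDED 45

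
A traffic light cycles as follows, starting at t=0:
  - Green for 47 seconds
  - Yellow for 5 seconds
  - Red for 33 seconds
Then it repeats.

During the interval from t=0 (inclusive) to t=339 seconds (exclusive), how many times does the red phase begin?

Answer: 4

Derivation:
Cycle = 47+5+33 = 85s
red phase starts at t = k*85 + 52 for k=0,1,2,...
Need k*85+52 < 339 → k < 3.376
k ∈ {0, ..., 3} → 4 starts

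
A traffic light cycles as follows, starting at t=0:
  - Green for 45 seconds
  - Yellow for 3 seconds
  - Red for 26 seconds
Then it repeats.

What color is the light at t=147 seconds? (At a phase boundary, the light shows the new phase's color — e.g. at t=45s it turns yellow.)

Cycle length = 45 + 3 + 26 = 74s
t = 147, phase_t = 147 mod 74 = 73
73 >= 48 → RED

Answer: red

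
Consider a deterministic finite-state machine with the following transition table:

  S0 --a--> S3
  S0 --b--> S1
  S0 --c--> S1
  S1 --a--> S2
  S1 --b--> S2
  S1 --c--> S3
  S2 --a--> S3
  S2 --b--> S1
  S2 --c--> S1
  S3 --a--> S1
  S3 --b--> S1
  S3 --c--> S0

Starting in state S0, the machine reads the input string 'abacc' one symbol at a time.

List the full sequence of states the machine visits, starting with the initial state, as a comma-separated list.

Answer: S0, S3, S1, S2, S1, S3

Derivation:
Start: S0
  read 'a': S0 --a--> S3
  read 'b': S3 --b--> S1
  read 'a': S1 --a--> S2
  read 'c': S2 --c--> S1
  read 'c': S1 --c--> S3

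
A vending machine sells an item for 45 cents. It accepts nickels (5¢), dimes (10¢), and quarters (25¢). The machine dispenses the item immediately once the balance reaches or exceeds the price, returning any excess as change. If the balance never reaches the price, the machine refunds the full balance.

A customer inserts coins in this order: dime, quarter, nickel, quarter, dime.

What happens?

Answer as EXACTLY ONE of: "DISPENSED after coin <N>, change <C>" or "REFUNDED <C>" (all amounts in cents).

Price: 45¢
Coin 1 (dime, 10¢): balance = 10¢
Coin 2 (quarter, 25¢): balance = 35¢
Coin 3 (nickel, 5¢): balance = 40¢
Coin 4 (quarter, 25¢): balance = 65¢
  → balance >= price → DISPENSE, change = 65 - 45 = 20¢

Answer: DISPENSED after coin 4, change 20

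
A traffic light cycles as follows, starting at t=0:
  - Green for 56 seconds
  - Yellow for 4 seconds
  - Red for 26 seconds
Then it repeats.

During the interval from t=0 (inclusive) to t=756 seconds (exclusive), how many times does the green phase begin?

Answer: 9

Derivation:
Cycle = 56+4+26 = 86s
green phase starts at t = k*86 + 0 for k=0,1,2,...
Need k*86+0 < 756 → k < 8.791
k ∈ {0, ..., 8} → 9 starts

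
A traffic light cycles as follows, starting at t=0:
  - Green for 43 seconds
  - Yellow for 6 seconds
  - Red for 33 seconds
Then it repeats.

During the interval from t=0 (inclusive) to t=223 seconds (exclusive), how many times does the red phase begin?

Cycle = 43+6+33 = 82s
red phase starts at t = k*82 + 49 for k=0,1,2,...
Need k*82+49 < 223 → k < 2.122
k ∈ {0, ..., 2} → 3 starts

Answer: 3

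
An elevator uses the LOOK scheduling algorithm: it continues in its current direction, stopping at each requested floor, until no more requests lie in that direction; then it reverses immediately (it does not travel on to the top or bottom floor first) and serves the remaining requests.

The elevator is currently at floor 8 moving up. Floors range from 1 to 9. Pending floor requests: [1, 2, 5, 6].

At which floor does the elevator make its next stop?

Answer: 6

Derivation:
Current floor: 8, direction: up
Requests above: []
Requests below: [1, 2, 5, 6]
Moving up but no requests above → reverse; nearest below is max([1, 2, 5, 6]) = 6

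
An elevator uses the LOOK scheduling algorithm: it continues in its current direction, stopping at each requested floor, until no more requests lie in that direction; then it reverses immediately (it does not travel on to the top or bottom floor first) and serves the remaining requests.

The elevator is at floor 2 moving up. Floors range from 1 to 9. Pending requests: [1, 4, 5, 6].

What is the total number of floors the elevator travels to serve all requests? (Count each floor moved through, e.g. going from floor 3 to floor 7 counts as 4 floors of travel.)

Start at floor 2 moving up, LOOK stop order: [4, 5, 6, 1]
  2 → 4: |4-2| = 2, total = 2
  4 → 5: |5-4| = 1, total = 3
  5 → 6: |6-5| = 1, total = 4
  6 → 1: |1-6| = 5, total = 9

Answer: 9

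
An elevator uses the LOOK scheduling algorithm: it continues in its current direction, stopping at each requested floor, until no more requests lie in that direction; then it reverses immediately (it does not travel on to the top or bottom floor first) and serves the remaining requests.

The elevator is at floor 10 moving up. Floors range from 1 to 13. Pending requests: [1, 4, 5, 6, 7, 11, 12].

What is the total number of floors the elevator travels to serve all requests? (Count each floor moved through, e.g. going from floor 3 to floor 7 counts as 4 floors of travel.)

Start at floor 10 moving up, LOOK stop order: [11, 12, 7, 6, 5, 4, 1]
  10 → 11: |11-10| = 1, total = 1
  11 → 12: |12-11| = 1, total = 2
  12 → 7: |7-12| = 5, total = 7
  7 → 6: |6-7| = 1, total = 8
  6 → 5: |5-6| = 1, total = 9
  5 → 4: |4-5| = 1, total = 10
  4 → 1: |1-4| = 3, total = 13

Answer: 13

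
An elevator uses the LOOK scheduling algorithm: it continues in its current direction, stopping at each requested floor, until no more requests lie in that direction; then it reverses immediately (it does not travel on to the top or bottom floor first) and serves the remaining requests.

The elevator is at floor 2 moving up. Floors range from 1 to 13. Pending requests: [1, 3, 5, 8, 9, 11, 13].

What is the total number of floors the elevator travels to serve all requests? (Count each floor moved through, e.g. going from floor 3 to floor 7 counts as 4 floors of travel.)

Start at floor 2 moving up, LOOK stop order: [3, 5, 8, 9, 11, 13, 1]
  2 → 3: |3-2| = 1, total = 1
  3 → 5: |5-3| = 2, total = 3
  5 → 8: |8-5| = 3, total = 6
  8 → 9: |9-8| = 1, total = 7
  9 → 11: |11-9| = 2, total = 9
  11 → 13: |13-11| = 2, total = 11
  13 → 1: |1-13| = 12, total = 23

Answer: 23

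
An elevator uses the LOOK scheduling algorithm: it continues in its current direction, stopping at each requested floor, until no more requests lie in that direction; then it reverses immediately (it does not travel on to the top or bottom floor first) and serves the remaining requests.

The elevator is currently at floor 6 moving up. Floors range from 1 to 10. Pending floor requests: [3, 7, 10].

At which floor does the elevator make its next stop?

Current floor: 6, direction: up
Requests above: [7, 10]
Requests below: [3]
Moving up and requests lie above → nearest above is min([7, 10]) = 7

Answer: 7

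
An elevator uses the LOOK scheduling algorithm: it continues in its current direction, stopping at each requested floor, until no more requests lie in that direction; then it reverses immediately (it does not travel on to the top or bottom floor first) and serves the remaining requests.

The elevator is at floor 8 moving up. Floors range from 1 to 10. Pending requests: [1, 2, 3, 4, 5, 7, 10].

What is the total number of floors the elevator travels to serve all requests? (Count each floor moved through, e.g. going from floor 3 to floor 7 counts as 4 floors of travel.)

Start at floor 8 moving up, LOOK stop order: [10, 7, 5, 4, 3, 2, 1]
  8 → 10: |10-8| = 2, total = 2
  10 → 7: |7-10| = 3, total = 5
  7 → 5: |5-7| = 2, total = 7
  5 → 4: |4-5| = 1, total = 8
  4 → 3: |3-4| = 1, total = 9
  3 → 2: |2-3| = 1, total = 10
  2 → 1: |1-2| = 1, total = 11

Answer: 11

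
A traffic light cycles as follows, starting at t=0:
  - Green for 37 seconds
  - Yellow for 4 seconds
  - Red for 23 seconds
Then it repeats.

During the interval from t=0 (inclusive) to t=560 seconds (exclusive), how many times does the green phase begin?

Cycle = 37+4+23 = 64s
green phase starts at t = k*64 + 0 for k=0,1,2,...
Need k*64+0 < 560 → k < 8.750
k ∈ {0, ..., 8} → 9 starts

Answer: 9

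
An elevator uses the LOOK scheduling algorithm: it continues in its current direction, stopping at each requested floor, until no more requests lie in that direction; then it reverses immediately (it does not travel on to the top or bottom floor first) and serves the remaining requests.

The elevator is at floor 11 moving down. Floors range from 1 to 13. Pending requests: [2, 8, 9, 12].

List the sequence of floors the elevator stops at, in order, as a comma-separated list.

Current: 11, moving DOWN
Serve below first (descending): [9, 8, 2]
Then reverse, serve above (ascending): [12]

Answer: 9, 8, 2, 12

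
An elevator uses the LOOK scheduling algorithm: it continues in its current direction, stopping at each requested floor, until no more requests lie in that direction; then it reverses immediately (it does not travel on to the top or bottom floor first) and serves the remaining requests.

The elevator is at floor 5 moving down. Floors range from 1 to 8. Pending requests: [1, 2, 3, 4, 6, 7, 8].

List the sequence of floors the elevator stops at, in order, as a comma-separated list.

Answer: 4, 3, 2, 1, 6, 7, 8

Derivation:
Current: 5, moving DOWN
Serve below first (descending): [4, 3, 2, 1]
Then reverse, serve above (ascending): [6, 7, 8]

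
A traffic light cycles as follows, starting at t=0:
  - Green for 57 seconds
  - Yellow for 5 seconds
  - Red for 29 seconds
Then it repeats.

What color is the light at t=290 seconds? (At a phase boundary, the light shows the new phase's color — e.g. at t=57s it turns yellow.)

Cycle length = 57 + 5 + 29 = 91s
t = 290, phase_t = 290 mod 91 = 17
17 < 57 (green end) → GREEN

Answer: green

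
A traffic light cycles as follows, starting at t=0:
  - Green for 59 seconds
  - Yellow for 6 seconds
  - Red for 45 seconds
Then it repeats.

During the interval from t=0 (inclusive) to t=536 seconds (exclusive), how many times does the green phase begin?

Answer: 5

Derivation:
Cycle = 59+6+45 = 110s
green phase starts at t = k*110 + 0 for k=0,1,2,...
Need k*110+0 < 536 → k < 4.873
k ∈ {0, ..., 4} → 5 starts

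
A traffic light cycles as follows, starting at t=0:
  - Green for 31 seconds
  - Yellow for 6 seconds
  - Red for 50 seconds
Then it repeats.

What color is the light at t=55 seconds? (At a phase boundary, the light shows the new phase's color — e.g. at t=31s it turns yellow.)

Answer: red

Derivation:
Cycle length = 31 + 6 + 50 = 87s
t = 55, phase_t = 55 mod 87 = 55
55 >= 37 → RED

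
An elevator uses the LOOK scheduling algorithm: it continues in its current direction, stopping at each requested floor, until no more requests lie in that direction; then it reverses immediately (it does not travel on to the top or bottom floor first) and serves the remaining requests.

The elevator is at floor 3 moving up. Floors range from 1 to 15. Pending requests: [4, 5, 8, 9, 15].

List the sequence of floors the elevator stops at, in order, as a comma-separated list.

Current: 3, moving UP
Serve above first (ascending): [4, 5, 8, 9, 15]
Then reverse, serve below (descending): []

Answer: 4, 5, 8, 9, 15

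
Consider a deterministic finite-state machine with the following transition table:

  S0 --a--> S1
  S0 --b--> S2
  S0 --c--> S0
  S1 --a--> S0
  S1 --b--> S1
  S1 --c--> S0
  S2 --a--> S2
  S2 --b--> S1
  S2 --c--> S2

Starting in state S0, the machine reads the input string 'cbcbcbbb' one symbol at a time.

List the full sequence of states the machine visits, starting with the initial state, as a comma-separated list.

Answer: S0, S0, S2, S2, S1, S0, S2, S1, S1

Derivation:
Start: S0
  read 'c': S0 --c--> S0
  read 'b': S0 --b--> S2
  read 'c': S2 --c--> S2
  read 'b': S2 --b--> S1
  read 'c': S1 --c--> S0
  read 'b': S0 --b--> S2
  read 'b': S2 --b--> S1
  read 'b': S1 --b--> S1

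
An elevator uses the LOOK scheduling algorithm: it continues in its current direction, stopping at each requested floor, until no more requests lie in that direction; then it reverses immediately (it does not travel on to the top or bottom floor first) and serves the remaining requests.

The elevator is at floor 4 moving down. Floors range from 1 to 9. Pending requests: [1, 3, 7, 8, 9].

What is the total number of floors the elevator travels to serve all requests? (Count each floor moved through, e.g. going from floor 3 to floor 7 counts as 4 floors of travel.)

Start at floor 4 moving down, LOOK stop order: [3, 1, 7, 8, 9]
  4 → 3: |3-4| = 1, total = 1
  3 → 1: |1-3| = 2, total = 3
  1 → 7: |7-1| = 6, total = 9
  7 → 8: |8-7| = 1, total = 10
  8 → 9: |9-8| = 1, total = 11

Answer: 11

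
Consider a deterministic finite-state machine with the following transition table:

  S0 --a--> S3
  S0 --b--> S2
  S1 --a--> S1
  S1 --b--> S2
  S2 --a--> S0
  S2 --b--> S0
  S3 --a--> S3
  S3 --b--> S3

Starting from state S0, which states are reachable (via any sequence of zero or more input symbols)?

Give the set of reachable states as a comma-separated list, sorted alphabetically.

BFS from S0:
  visit S0: S0--a-->S3 (new), S0--b-->S2 (new)
  visit S3: S3--a-->S3 (seen), S3--b-->S3 (seen)
  visit S2: S2--a-->S0 (seen), S2--b-->S0 (seen)

Answer: S0, S2, S3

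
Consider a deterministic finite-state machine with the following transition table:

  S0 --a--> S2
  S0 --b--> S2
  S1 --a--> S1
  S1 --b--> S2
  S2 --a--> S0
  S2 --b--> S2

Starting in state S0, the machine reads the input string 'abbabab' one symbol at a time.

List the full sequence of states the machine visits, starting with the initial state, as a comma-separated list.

Answer: S0, S2, S2, S2, S0, S2, S0, S2

Derivation:
Start: S0
  read 'a': S0 --a--> S2
  read 'b': S2 --b--> S2
  read 'b': S2 --b--> S2
  read 'a': S2 --a--> S0
  read 'b': S0 --b--> S2
  read 'a': S2 --a--> S0
  read 'b': S0 --b--> S2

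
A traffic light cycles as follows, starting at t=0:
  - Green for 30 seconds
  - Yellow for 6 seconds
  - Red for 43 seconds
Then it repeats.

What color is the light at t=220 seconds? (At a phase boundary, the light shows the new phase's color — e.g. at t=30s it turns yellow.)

Cycle length = 30 + 6 + 43 = 79s
t = 220, phase_t = 220 mod 79 = 62
62 >= 36 → RED

Answer: red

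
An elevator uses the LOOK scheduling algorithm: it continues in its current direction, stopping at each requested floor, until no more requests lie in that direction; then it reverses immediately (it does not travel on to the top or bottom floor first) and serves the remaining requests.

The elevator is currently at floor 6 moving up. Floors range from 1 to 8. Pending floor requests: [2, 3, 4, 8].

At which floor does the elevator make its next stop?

Current floor: 6, direction: up
Requests above: [8]
Requests below: [2, 3, 4]
Moving up and requests lie above → nearest above is min([8]) = 8

Answer: 8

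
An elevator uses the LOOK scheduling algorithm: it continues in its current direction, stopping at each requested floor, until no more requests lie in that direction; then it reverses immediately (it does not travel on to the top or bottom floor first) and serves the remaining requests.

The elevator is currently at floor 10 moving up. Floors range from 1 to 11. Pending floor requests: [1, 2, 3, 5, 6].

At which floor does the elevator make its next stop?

Answer: 6

Derivation:
Current floor: 10, direction: up
Requests above: []
Requests below: [1, 2, 3, 5, 6]
Moving up but no requests above → reverse; nearest below is max([1, 2, 3, 5, 6]) = 6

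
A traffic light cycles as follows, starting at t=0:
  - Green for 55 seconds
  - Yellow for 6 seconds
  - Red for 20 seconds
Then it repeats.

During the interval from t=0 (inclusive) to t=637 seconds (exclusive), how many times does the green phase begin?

Cycle = 55+6+20 = 81s
green phase starts at t = k*81 + 0 for k=0,1,2,...
Need k*81+0 < 637 → k < 7.864
k ∈ {0, ..., 7} → 8 starts

Answer: 8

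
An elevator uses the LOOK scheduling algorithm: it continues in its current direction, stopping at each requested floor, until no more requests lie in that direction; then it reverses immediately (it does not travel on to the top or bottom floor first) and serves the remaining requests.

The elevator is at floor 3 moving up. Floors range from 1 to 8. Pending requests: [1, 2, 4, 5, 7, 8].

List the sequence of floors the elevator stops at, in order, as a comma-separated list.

Current: 3, moving UP
Serve above first (ascending): [4, 5, 7, 8]
Then reverse, serve below (descending): [2, 1]

Answer: 4, 5, 7, 8, 2, 1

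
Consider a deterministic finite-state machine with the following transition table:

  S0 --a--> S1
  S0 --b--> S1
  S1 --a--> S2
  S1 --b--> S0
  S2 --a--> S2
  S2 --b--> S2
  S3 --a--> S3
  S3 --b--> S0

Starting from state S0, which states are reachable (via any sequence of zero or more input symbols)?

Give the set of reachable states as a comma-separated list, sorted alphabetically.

Answer: S0, S1, S2

Derivation:
BFS from S0:
  visit S0: S0--a-->S1 (new), S0--b-->S1 (seen)
  visit S1: S1--a-->S2 (new), S1--b-->S0 (seen)
  visit S2: S2--a-->S2 (seen), S2--b-->S2 (seen)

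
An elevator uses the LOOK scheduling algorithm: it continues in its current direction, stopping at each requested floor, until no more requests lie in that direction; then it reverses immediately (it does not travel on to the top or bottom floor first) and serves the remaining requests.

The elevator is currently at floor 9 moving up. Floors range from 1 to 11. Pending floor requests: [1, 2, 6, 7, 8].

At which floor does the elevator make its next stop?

Answer: 8

Derivation:
Current floor: 9, direction: up
Requests above: []
Requests below: [1, 2, 6, 7, 8]
Moving up but no requests above → reverse; nearest below is max([1, 2, 6, 7, 8]) = 8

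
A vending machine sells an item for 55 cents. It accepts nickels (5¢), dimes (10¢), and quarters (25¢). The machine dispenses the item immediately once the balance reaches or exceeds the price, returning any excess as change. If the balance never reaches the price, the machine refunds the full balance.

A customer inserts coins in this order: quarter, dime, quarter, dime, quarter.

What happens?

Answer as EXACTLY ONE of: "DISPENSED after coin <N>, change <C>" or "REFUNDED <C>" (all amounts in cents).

Price: 55¢
Coin 1 (quarter, 25¢): balance = 25¢
Coin 2 (dime, 10¢): balance = 35¢
Coin 3 (quarter, 25¢): balance = 60¢
  → balance >= price → DISPENSE, change = 60 - 55 = 5¢

Answer: DISPENSED after coin 3, change 5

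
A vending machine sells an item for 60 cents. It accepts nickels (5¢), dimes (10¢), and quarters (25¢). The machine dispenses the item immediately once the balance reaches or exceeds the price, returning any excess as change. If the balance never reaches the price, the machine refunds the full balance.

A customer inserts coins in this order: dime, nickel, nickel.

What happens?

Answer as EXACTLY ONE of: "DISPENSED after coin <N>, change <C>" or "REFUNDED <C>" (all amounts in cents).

Answer: REFUNDED 20

Derivation:
Price: 60¢
Coin 1 (dime, 10¢): balance = 10¢
Coin 2 (nickel, 5¢): balance = 15¢
Coin 3 (nickel, 5¢): balance = 20¢
All coins inserted, balance 20¢ < price 60¢ → REFUND 20¢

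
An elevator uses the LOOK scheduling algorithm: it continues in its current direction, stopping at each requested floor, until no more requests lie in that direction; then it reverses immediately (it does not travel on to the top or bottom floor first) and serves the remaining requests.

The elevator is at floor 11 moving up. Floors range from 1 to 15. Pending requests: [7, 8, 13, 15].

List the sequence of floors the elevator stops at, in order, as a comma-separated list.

Answer: 13, 15, 8, 7

Derivation:
Current: 11, moving UP
Serve above first (ascending): [13, 15]
Then reverse, serve below (descending): [8, 7]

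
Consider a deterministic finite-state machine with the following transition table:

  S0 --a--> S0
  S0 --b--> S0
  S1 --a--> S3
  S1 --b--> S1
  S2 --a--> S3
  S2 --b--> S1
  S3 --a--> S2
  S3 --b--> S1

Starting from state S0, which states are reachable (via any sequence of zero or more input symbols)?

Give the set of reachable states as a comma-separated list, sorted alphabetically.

Answer: S0

Derivation:
BFS from S0:
  visit S0: S0--a-->S0 (seen), S0--b-->S0 (seen)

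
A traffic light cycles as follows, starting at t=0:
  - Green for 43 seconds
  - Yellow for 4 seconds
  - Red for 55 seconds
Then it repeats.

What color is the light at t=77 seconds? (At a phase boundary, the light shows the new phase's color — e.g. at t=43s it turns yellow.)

Cycle length = 43 + 4 + 55 = 102s
t = 77, phase_t = 77 mod 102 = 77
77 >= 47 → RED

Answer: red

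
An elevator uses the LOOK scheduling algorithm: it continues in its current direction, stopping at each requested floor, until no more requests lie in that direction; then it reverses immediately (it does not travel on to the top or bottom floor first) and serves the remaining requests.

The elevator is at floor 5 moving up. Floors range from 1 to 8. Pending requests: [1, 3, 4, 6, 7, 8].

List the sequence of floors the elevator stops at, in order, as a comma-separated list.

Answer: 6, 7, 8, 4, 3, 1

Derivation:
Current: 5, moving UP
Serve above first (ascending): [6, 7, 8]
Then reverse, serve below (descending): [4, 3, 1]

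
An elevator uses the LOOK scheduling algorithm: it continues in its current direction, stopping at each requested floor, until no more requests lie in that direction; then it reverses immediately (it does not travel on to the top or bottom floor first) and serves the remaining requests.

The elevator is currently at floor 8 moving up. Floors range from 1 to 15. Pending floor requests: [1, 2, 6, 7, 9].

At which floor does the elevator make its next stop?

Current floor: 8, direction: up
Requests above: [9]
Requests below: [1, 2, 6, 7]
Moving up and requests lie above → nearest above is min([9]) = 9

Answer: 9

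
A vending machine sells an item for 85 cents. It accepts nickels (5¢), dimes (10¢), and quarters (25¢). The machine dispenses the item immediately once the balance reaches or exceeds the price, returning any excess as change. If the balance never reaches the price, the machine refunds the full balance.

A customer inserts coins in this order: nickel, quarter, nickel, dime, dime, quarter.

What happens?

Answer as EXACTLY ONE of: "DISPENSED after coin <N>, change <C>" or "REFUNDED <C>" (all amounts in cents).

Price: 85¢
Coin 1 (nickel, 5¢): balance = 5¢
Coin 2 (quarter, 25¢): balance = 30¢
Coin 3 (nickel, 5¢): balance = 35¢
Coin 4 (dime, 10¢): balance = 45¢
Coin 5 (dime, 10¢): balance = 55¢
Coin 6 (quarter, 25¢): balance = 80¢
All coins inserted, balance 80¢ < price 85¢ → REFUND 80¢

Answer: REFUNDED 80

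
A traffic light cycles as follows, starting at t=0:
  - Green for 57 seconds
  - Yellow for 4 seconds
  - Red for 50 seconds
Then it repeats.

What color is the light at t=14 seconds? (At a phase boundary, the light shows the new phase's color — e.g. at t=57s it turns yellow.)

Answer: green

Derivation:
Cycle length = 57 + 4 + 50 = 111s
t = 14, phase_t = 14 mod 111 = 14
14 < 57 (green end) → GREEN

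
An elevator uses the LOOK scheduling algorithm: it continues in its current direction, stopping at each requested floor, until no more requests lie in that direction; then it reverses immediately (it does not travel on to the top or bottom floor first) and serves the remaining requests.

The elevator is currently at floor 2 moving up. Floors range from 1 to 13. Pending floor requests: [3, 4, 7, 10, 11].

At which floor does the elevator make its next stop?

Current floor: 2, direction: up
Requests above: [3, 4, 7, 10, 11]
Requests below: []
Moving up and requests lie above → nearest above is min([3, 4, 7, 10, 11]) = 3

Answer: 3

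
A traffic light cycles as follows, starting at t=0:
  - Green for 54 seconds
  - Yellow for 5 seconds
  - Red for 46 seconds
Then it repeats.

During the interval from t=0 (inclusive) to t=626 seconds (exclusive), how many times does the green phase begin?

Cycle = 54+5+46 = 105s
green phase starts at t = k*105 + 0 for k=0,1,2,...
Need k*105+0 < 626 → k < 5.962
k ∈ {0, ..., 5} → 6 starts

Answer: 6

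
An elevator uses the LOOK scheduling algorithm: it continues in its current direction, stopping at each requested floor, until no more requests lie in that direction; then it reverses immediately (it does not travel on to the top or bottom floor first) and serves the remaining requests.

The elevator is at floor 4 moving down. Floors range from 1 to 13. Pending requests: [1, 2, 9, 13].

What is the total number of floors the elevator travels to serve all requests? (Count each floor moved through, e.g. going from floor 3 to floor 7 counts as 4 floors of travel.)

Answer: 15

Derivation:
Start at floor 4 moving down, LOOK stop order: [2, 1, 9, 13]
  4 → 2: |2-4| = 2, total = 2
  2 → 1: |1-2| = 1, total = 3
  1 → 9: |9-1| = 8, total = 11
  9 → 13: |13-9| = 4, total = 15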